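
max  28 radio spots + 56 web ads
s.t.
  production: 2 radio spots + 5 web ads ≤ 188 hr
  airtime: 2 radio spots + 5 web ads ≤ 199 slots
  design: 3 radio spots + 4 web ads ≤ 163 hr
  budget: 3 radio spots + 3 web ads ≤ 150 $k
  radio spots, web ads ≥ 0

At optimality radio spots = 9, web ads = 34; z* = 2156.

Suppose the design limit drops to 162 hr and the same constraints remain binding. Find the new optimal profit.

2152

At the optimum: production uses 188 of 188 (binding); airtime uses 188 of 199 (slack = 11); design uses 163 of 163 (binding); budget uses 129 of 150 (slack = 21).
Slack constraints have shadow price 0 (complementary slackness).
The binding rows give the dual system: 2·y_production + 3·y_design = 28 and 5·y_production + 4·y_design = 56.
This yields shadow prices y_production = 8, y_design = 4.
Δz = y_design·Δb = 4 × (-1) = -4, so new z* = 2156 − 4 = 2152.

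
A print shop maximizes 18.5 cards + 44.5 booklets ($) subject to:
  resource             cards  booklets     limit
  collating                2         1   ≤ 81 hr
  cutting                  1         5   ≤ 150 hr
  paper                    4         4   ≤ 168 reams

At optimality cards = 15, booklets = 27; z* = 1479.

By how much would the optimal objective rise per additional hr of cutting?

6.5

Check each constraint at x*: collating 57/81 (slack 24); cutting 150/150 (tight); paper 168/168 (tight).
Since collating is not tight, its dual is 0.
From A_Bᵀ y = c: 1·y_cutting + 4·y_paper = 18.5; 5·y_cutting + 4·y_paper = 44.5.
→ y_cutting = 6.5 and y_paper = 3.
Shadow price of cutting = 6.5.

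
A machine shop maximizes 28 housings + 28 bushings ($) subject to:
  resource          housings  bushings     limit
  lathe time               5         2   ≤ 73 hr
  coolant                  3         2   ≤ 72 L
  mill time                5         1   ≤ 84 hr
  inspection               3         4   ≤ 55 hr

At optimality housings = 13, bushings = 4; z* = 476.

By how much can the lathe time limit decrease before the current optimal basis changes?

Binding constraints: lathe time, inspection. The basis is B = [[5,2],[3,4]] with det 14.
Per unit decrease in lathe time, x* moves by d = (-0.2857, 0.2143).
The basis stays optimal until housings reaches 0; allowable decrease = 45.5 hr.

45.5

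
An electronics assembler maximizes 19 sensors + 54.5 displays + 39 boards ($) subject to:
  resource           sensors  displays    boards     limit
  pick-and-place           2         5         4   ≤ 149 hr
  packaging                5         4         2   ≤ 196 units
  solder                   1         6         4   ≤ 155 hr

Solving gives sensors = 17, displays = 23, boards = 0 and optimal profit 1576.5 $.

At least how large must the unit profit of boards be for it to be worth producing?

42

Check each constraint at x*: pick-and-place 149/149 (tight); packaging 177/196 (slack 19); solder 155/155 (tight).
Since packaging is not tight, its dual is 0.
Dual feasibility on the basic columns requires 2·y_pick-and-place + 1·y_solder = 19, 5·y_pick-and-place + 6·y_solder = 54.5.
This yields shadow prices y_pick-and-place = 8.5, y_solder = 2.
boards enters the basis when its profit ≥ yᵀa₃ = 8.5·4 + 2·4 = 42.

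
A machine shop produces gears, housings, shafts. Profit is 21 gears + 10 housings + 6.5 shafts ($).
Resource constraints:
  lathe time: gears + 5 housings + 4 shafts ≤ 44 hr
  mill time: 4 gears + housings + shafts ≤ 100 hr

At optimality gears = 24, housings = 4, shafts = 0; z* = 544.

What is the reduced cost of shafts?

At the optimum: lathe time uses 44 of 44 (binding); mill time uses 100 of 100 (binding).
The binding rows give the dual system: 1·y_lathe time + 4·y_mill time = 21 and 5·y_lathe time + 1·y_mill time = 10.
This yields shadow prices y_lathe time = 1, y_mill time = 5.
Reduced cost of shafts: c₃ − yᵀa₃ = 6.5 − (1·4 + 5·1) = 6.5 − 9 = -2.5.

-2.5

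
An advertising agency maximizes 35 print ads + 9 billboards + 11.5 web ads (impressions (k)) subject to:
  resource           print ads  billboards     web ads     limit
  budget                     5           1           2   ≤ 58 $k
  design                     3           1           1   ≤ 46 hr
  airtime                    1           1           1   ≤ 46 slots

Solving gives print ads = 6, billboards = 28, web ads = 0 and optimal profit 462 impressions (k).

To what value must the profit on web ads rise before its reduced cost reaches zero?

Check each constraint at x*: budget 58/58 (tight); design 46/46 (tight); airtime 34/46 (slack 12).
Since airtime is not tight, its dual is 0.
From A_Bᵀ y = c: 5·y_budget + 3·y_design = 35; 1·y_budget + 1·y_design = 9.
This yields shadow prices y_budget = 4, y_design = 5.
web ads enters the basis when its profit ≥ yᵀa₃ = 4·2 + 5·1 = 13.

13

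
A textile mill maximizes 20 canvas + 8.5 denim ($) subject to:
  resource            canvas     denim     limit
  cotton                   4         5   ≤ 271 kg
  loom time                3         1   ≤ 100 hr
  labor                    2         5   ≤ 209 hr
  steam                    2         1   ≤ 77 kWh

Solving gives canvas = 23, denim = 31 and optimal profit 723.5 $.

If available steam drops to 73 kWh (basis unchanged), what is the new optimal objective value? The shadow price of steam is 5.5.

701.5

Δb = -4, so new z* = 723.5 + (5.5)·(-4) = 723.5 − 22 = 701.5.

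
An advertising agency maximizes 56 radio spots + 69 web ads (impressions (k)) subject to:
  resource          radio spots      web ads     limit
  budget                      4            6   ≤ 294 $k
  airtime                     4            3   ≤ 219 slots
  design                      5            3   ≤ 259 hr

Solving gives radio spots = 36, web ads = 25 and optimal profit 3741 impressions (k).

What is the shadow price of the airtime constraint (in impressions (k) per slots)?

5

At the optimum: budget uses 294 of 294 (binding); airtime uses 219 of 219 (binding); design uses 255 of 259 (slack = 4).
Since design is not tight, its dual is 0.
Dual feasibility on the basic columns requires 4·y_budget + 4·y_airtime = 56, 6·y_budget + 3·y_airtime = 69.
This yields shadow prices y_budget = 9, y_airtime = 5.
Shadow price of airtime = 5.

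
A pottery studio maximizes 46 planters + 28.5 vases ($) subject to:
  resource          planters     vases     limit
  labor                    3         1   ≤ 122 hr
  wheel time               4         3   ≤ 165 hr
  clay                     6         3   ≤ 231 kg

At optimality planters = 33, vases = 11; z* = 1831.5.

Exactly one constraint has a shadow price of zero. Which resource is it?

labor: 110/122 (slack 12)
wheel time: 165/165 (binding)
clay: 231/231 (binding)
By complementary slackness, a constraint with positive slack has shadow price 0 → labor.

labor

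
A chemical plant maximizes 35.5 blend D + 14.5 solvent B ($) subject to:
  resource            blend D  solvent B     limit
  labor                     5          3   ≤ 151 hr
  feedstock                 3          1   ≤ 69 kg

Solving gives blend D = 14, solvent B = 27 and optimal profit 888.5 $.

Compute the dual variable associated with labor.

Both labor and feedstock are binding at x*.
Dual feasibility on the basic columns requires 5·y_labor + 3·y_feedstock = 35.5, 3·y_labor + 1·y_feedstock = 14.5.
This yields shadow prices y_labor = 2, y_feedstock = 8.5.
Shadow price of labor = 2.

2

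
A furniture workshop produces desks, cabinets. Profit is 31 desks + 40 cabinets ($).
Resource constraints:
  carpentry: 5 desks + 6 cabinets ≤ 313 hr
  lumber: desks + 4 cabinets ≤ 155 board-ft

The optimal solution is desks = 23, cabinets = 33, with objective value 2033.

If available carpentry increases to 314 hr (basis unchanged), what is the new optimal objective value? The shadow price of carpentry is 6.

Δb = 1, so new z* = 2033 + (6)·(1) = 2033 + 6 = 2039.

2039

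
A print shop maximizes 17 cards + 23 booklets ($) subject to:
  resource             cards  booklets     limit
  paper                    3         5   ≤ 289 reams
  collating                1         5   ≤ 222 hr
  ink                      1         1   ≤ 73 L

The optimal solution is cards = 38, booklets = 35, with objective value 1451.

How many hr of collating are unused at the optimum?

collating used = 1·38 + 5·35 = 213; slack = 222 − 213 = 9.

9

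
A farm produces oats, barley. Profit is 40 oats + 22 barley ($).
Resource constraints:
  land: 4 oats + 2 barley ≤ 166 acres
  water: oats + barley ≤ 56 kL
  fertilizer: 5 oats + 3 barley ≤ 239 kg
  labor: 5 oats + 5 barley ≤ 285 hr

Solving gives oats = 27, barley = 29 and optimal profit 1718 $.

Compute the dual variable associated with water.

4

Check each constraint at x*: land 166/166 (tight); water 56/56 (tight); fertilizer 222/239 (slack 17); labor 280/285 (slack 5).
Slack constraints have shadow price 0 (complementary slackness).
Dual feasibility on the basic columns requires 4·y_land + 1·y_water = 40, 2·y_land + 1·y_water = 22.
→ y_land = 9 and y_water = 4.
Shadow price of water = 4.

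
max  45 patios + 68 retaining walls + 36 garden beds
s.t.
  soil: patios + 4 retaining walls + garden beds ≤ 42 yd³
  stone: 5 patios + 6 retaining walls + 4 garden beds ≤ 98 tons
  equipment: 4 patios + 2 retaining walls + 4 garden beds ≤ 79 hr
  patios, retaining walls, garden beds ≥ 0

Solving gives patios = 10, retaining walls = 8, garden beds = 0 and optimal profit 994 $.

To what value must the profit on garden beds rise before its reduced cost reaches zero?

Binding: soil and stone. Non-binding: equipment (23 unused).
Slack constraints have shadow price 0 (complementary slackness).
From A_Bᵀ y = c: 1·y_soil + 5·y_stone = 45; 4·y_soil + 6·y_stone = 68.
Solving: y_soil = 5, y_stone = 8.
garden beds enters the basis when its profit ≥ yᵀa₃ = 5·1 + 8·4 = 37.

37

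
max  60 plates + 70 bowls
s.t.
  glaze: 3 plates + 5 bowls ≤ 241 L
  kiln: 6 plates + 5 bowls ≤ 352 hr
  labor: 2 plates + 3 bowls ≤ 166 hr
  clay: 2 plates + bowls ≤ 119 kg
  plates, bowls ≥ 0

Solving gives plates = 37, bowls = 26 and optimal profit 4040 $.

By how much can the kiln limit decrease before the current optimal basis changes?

Binding constraints: glaze, kiln. The basis is B = [[3,5],[6,5]] with det -15.
Per unit decrease in kiln, x* moves by d = (-0.3333, 0.2).
The basis stays optimal until plates reaches 0; allowable decrease = 111 hr.

111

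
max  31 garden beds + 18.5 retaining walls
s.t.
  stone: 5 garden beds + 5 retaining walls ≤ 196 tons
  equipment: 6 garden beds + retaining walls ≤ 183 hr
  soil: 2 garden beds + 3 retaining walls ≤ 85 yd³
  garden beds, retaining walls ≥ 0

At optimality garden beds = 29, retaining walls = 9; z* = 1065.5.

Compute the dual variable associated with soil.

5

At the optimum: stone uses 190 of 196 (slack = 6); equipment uses 183 of 183 (binding); soil uses 85 of 85 (binding).
Since stone is not tight, its dual is 0.
The binding rows give the dual system: 6·y_equipment + 2·y_soil = 31 and 1·y_equipment + 3·y_soil = 18.5.
→ y_equipment = 3.5 and y_soil = 5.
Shadow price of soil = 5.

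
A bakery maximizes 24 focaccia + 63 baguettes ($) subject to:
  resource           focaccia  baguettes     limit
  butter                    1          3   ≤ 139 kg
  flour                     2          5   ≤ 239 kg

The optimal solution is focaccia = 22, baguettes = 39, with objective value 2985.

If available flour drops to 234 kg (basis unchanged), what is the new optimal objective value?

2940

Both butter and flour are binding at x*.
From A_Bᵀ y = c: 1·y_butter + 2·y_flour = 24; 3·y_butter + 5·y_flour = 63.
→ y_butter = 6 and y_flour = 9.
Δz = y_flour·Δb = 9 × (-5) = -45, so new z* = 2985 − 45 = 2940.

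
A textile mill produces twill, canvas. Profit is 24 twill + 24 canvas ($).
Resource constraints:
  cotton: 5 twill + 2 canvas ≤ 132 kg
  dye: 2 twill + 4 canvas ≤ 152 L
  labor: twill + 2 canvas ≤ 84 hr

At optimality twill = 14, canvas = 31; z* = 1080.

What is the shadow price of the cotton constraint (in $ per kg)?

3

At the optimum: cotton uses 132 of 132 (binding); dye uses 152 of 152 (binding); labor uses 76 of 84 (slack = 8).
Since labor is not tight, its dual is 0.
From A_Bᵀ y = c: 5·y_cotton + 2·y_dye = 24; 2·y_cotton + 4·y_dye = 24.
Solving: y_cotton = 3, y_dye = 4.5.
Shadow price of cotton = 3.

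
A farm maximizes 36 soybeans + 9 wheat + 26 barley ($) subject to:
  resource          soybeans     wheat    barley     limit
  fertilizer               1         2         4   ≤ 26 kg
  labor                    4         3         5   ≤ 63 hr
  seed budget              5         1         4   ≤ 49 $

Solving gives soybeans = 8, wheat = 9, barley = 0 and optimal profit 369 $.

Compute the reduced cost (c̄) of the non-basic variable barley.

At the optimum: fertilizer uses 26 of 26 (binding); labor uses 59 of 63 (slack = 4); seed budget uses 49 of 49 (binding).
By complementary slackness, y = 0 for the non-binding constraint.
Dual feasibility on the basic columns requires 1·y_fertilizer + 5·y_seed budget = 36, 2·y_fertilizer + 1·y_seed budget = 9.
This yields shadow prices y_fertilizer = 1, y_seed budget = 7.
Reduced cost of barley: c₃ − yᵀa₃ = 26 − (1·4 + 7·4) = 26 − 32 = -6.

-6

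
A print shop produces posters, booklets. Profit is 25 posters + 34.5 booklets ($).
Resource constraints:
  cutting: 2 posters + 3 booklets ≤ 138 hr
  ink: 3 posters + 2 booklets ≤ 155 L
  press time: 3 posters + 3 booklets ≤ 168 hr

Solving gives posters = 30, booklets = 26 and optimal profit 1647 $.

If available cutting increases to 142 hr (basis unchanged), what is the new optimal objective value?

Check each constraint at x*: cutting 138/138 (tight); ink 142/155 (slack 13); press time 168/168 (tight).
Since ink is not tight, its dual is 0.
Dual feasibility on the basic columns requires 2·y_cutting + 3·y_press time = 25, 3·y_cutting + 3·y_press time = 34.5.
This yields shadow prices y_cutting = 9.5, y_press time = 2.
Δz = y_cutting·Δb = 9.5 × (4) = 38, so new z* = 1647 + 38 = 1685.

1685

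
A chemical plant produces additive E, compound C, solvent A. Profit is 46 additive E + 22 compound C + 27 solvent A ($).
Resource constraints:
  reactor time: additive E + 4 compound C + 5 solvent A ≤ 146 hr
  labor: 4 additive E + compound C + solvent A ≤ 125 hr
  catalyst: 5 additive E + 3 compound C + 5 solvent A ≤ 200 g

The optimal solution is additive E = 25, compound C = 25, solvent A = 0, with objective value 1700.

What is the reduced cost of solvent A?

-7

Binding: labor and catalyst. Non-binding: reactor time (21 unused).
By complementary slackness, y = 0 for the non-binding constraint.
The binding rows give the dual system: 4·y_labor + 5·y_catalyst = 46 and 1·y_labor + 3·y_catalyst = 22.
→ y_labor = 4 and y_catalyst = 6.
Reduced cost of solvent A: c₃ − yᵀa₃ = 27 − (4·1 + 6·5) = 27 − 34 = -7.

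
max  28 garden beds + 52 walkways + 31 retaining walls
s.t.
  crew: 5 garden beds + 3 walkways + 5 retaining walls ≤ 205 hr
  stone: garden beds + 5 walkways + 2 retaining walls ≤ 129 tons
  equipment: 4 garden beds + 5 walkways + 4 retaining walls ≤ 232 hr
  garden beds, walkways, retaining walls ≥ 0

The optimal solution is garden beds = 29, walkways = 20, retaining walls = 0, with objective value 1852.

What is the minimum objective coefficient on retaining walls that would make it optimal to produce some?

36

Binding: crew and stone. Non-binding: equipment (16 unused).
Slack constraints have shadow price 0 (complementary slackness).
Dual feasibility on the basic columns requires 5·y_crew + 1·y_stone = 28, 3·y_crew + 5·y_stone = 52.
→ y_crew = 4 and y_stone = 8.
retaining walls enters the basis when its profit ≥ yᵀa₃ = 4·5 + 8·2 = 36.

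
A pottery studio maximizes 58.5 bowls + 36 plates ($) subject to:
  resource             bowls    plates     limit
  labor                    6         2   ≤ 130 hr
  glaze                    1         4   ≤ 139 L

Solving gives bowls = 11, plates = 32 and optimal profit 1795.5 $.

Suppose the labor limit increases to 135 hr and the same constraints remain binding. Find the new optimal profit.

Both labor and glaze are binding at x*.
From A_Bᵀ y = c: 6·y_labor + 1·y_glaze = 58.5; 2·y_labor + 4·y_glaze = 36.
This yields shadow prices y_labor = 9, y_glaze = 4.5.
Δz = y_labor·Δb = 9 × (5) = 45, so new z* = 1795.5 + 45 = 1840.5.

1840.5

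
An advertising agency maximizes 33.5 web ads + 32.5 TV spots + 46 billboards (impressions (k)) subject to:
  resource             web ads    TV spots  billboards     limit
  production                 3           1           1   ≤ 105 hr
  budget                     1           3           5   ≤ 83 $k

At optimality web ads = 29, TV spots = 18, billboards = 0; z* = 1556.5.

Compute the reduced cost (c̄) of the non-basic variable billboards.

-2.5

At the optimum: production uses 105 of 105 (binding); budget uses 83 of 83 (binding).
From A_Bᵀ y = c: 3·y_production + 1·y_budget = 33.5; 1·y_production + 3·y_budget = 32.5.
Solving: y_production = 8.5, y_budget = 8.
Reduced cost of billboards: c₃ − yᵀa₃ = 46 − (8.5·1 + 8·5) = 46 − 48.5 = -2.5.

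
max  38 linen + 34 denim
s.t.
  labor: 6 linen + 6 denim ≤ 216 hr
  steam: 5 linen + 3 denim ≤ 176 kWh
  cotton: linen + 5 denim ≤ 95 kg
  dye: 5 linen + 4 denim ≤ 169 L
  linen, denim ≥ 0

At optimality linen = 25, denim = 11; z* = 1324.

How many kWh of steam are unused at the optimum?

18

steam used = 5·25 + 3·11 = 158; slack = 176 − 158 = 18.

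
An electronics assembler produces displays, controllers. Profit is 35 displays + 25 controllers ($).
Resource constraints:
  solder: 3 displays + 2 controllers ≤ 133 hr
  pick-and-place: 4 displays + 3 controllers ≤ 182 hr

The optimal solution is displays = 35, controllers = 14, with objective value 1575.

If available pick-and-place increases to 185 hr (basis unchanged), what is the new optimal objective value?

1590

Both solder and pick-and-place are binding at x*.
The binding rows give the dual system: 3·y_solder + 4·y_pick-and-place = 35 and 2·y_solder + 3·y_pick-and-place = 25.
Solving: y_solder = 5, y_pick-and-place = 5.
Δz = y_pick-and-place·Δb = 5 × (3) = 15, so new z* = 1575 + 15 = 1590.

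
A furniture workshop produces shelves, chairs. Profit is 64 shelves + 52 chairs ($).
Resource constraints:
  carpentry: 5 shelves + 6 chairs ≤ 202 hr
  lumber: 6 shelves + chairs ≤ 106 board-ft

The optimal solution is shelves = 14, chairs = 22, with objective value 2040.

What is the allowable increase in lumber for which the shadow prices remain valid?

Binding constraints: carpentry, lumber. The basis is B = [[5,6],[6,1]] with det -31.
Per unit increase in lumber, x* moves by d = (0.1935, -0.1613).
The basis stays optimal until chairs reaches 0; allowable increase = 136.4 board-ft.

136.4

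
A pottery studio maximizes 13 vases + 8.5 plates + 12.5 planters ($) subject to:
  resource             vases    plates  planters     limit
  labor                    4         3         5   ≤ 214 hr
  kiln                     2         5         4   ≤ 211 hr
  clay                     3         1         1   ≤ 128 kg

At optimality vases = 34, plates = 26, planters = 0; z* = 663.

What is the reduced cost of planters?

-1

Check each constraint at x*: labor 214/214 (tight); kiln 198/211 (slack 13); clay 128/128 (tight).
Since kiln is not tight, its dual is 0.
Dual feasibility on the basic columns requires 4·y_labor + 3·y_clay = 13, 3·y_labor + 1·y_clay = 8.5.
This yields shadow prices y_labor = 2.5, y_clay = 1.
Reduced cost of planters: c₃ − yᵀa₃ = 12.5 − (2.5·5 + 1·1) = 12.5 − 13.5 = -1.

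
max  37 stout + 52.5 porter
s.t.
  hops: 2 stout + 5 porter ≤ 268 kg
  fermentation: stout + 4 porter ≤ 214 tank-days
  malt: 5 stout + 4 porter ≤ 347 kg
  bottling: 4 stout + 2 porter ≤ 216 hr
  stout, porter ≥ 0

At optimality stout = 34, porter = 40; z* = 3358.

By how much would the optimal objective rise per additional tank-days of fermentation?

0

Check each constraint at x*: hops 268/268 (tight); fermentation 194/214 (slack 20); malt 330/347 (slack 17); bottling 216/216 (tight).
Slack constraints have shadow price 0 (complementary slackness).
The binding rows give the dual system: 2·y_hops + 4·y_bottling = 37 and 5·y_hops + 2·y_bottling = 52.5.
This yields shadow prices y_hops = 8.5, y_bottling = 5.
Shadow price of fermentation = 0.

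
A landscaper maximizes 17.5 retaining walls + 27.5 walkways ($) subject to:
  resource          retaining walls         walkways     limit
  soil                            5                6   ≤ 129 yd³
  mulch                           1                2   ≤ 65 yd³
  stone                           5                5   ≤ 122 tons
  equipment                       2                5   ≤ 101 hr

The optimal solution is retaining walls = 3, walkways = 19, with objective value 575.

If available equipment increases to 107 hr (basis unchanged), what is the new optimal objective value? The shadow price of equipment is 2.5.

590

Δb = 6, so new z* = 575 + (2.5)·(6) = 575 + 15 = 590.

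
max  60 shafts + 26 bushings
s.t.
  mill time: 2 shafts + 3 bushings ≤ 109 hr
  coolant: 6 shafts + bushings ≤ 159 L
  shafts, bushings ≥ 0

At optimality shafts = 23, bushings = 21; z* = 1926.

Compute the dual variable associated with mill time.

Check each constraint at x*: mill time 109/109 (tight); coolant 159/159 (tight).
The binding rows give the dual system: 2·y_mill time + 6·y_coolant = 60 and 3·y_mill time + 1·y_coolant = 26.
Solving: y_mill time = 6, y_coolant = 8.
Shadow price of mill time = 6.

6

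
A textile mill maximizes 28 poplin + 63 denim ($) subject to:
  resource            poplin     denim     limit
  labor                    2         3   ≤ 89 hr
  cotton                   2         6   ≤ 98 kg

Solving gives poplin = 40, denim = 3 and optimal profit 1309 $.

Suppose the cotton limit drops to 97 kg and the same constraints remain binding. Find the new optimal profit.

1302

At the optimum: labor uses 89 of 89 (binding); cotton uses 98 of 98 (binding).
The binding rows give the dual system: 2·y_labor + 2·y_cotton = 28 and 3·y_labor + 6·y_cotton = 63.
Solving: y_labor = 7, y_cotton = 7.
Δz = y_cotton·Δb = 7 × (-1) = -7, so new z* = 1309 − 7 = 1302.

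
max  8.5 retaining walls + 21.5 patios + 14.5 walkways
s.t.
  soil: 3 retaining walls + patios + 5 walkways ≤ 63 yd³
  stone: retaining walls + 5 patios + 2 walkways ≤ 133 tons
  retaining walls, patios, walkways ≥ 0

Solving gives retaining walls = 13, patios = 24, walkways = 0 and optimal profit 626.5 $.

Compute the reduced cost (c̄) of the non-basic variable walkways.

Check each constraint at x*: soil 63/63 (tight); stone 133/133 (tight).
The binding rows give the dual system: 3·y_soil + 1·y_stone = 8.5 and 1·y_soil + 5·y_stone = 21.5.
Solving: y_soil = 1.5, y_stone = 4.
Reduced cost of walkways: c₃ − yᵀa₃ = 14.5 − (1.5·5 + 4·2) = 14.5 − 15.5 = -1.

-1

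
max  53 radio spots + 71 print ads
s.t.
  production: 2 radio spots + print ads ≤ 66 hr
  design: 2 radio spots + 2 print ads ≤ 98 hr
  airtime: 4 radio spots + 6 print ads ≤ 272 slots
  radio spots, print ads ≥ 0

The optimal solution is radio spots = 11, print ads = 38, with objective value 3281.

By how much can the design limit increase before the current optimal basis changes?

3

Binding constraints: design, airtime. The basis is B = [[2,2],[4,6]] with det 4.
Per unit increase in design, x* moves by d = (1.5, -1).
The basis stays optimal until production becomes binding; allowable increase = 3 hr.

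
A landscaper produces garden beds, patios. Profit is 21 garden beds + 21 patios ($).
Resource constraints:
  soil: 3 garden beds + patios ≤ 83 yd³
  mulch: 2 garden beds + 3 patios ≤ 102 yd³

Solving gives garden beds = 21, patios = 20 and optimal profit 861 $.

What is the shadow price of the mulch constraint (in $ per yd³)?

At the optimum: soil uses 83 of 83 (binding); mulch uses 102 of 102 (binding).
From A_Bᵀ y = c: 3·y_soil + 2·y_mulch = 21; 1·y_soil + 3·y_mulch = 21.
Solving: y_soil = 3, y_mulch = 6.
Shadow price of mulch = 6.

6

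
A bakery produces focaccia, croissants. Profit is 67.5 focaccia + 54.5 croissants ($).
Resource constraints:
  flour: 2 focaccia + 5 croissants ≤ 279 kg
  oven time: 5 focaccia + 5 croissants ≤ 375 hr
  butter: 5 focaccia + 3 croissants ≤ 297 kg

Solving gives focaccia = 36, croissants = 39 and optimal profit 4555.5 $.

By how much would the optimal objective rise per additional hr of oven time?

At the optimum: flour uses 267 of 279 (slack = 12); oven time uses 375 of 375 (binding); butter uses 297 of 297 (binding).
Since flour is not tight, its dual is 0.
The binding rows give the dual system: 5·y_oven time + 5·y_butter = 67.5 and 5·y_oven time + 3·y_butter = 54.5.
This yields shadow prices y_oven time = 7, y_butter = 6.5.
Shadow price of oven time = 7.

7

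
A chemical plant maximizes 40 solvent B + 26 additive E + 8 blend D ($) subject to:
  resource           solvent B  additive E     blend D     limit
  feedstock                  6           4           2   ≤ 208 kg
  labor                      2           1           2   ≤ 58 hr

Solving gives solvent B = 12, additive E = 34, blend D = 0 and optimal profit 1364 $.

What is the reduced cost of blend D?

At the optimum: feedstock uses 208 of 208 (binding); labor uses 58 of 58 (binding).
From A_Bᵀ y = c: 6·y_feedstock + 2·y_labor = 40; 4·y_feedstock + 1·y_labor = 26.
This yields shadow prices y_feedstock = 6, y_labor = 2.
Reduced cost of blend D: c₃ − yᵀa₃ = 8 − (6·2 + 2·2) = 8 − 16 = -8.

-8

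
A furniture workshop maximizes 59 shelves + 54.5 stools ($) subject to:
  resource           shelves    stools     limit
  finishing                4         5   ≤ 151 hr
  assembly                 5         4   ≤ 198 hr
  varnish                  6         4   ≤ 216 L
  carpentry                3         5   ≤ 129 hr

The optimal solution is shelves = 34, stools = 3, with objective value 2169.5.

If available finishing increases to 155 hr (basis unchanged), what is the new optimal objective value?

Check each constraint at x*: finishing 151/151 (tight); assembly 182/198 (slack 16); varnish 216/216 (tight); carpentry 117/129 (slack 12).
Since assembly, carpentry are not tight, their duals are 0.
From A_Bᵀ y = c: 4·y_finishing + 6·y_varnish = 59; 5·y_finishing + 4·y_varnish = 54.5.
Solving: y_finishing = 6.5, y_varnish = 5.5.
Δz = y_finishing·Δb = 6.5 × (4) = 26, so new z* = 2169.5 + 26 = 2195.5.

2195.5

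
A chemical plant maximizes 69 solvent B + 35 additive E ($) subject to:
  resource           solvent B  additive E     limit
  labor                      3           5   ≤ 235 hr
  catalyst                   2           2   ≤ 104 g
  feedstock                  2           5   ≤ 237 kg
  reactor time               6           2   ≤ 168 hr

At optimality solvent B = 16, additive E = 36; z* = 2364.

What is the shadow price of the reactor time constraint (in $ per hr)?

8.5

Binding: catalyst and reactor time. Non-binding: labor (7 unused), feedstock (25 unused).
Slack constraints have shadow price 0 (complementary slackness).
Dual feasibility on the basic columns requires 2·y_catalyst + 6·y_reactor time = 69, 2·y_catalyst + 2·y_reactor time = 35.
Solving: y_catalyst = 9, y_reactor time = 8.5.
Shadow price of reactor time = 8.5.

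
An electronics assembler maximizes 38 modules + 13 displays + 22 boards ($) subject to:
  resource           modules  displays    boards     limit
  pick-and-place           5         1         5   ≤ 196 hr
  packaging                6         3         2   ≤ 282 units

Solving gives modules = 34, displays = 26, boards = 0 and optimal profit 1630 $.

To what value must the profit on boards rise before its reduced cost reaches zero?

Both pick-and-place and packaging are binding at x*.
Dual feasibility on the basic columns requires 5·y_pick-and-place + 6·y_packaging = 38, 1·y_pick-and-place + 3·y_packaging = 13.
Solving: y_pick-and-place = 4, y_packaging = 3.
boards enters the basis when its profit ≥ yᵀa₃ = 4·5 + 3·2 = 26.

26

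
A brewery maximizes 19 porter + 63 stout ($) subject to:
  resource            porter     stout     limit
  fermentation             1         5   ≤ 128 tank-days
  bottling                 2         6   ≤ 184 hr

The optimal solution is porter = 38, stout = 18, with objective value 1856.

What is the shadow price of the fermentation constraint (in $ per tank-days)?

3

Both fermentation and bottling are binding at x*.
The binding rows give the dual system: 1·y_fermentation + 2·y_bottling = 19 and 5·y_fermentation + 6·y_bottling = 63.
This yields shadow prices y_fermentation = 3, y_bottling = 8.
Shadow price of fermentation = 3.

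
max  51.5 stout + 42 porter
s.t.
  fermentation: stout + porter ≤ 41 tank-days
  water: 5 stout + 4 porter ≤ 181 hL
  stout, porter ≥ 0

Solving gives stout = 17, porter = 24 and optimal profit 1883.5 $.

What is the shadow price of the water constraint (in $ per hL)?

At the optimum: fermentation uses 41 of 41 (binding); water uses 181 of 181 (binding).
Dual feasibility on the basic columns requires 1·y_fermentation + 5·y_water = 51.5, 1·y_fermentation + 4·y_water = 42.
This yields shadow prices y_fermentation = 4, y_water = 9.5.
Shadow price of water = 9.5.

9.5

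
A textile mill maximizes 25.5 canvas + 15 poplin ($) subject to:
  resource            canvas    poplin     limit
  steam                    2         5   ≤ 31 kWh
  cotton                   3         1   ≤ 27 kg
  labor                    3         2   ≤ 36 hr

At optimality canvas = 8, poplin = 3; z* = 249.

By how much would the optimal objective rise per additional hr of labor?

0

Binding: steam and cotton. Non-binding: labor (6 unused).
Since labor is not tight, its dual is 0.
Dual feasibility on the basic columns requires 2·y_steam + 3·y_cotton = 25.5, 5·y_steam + 1·y_cotton = 15.
→ y_steam = 1.5 and y_cotton = 7.5.
Shadow price of labor = 0.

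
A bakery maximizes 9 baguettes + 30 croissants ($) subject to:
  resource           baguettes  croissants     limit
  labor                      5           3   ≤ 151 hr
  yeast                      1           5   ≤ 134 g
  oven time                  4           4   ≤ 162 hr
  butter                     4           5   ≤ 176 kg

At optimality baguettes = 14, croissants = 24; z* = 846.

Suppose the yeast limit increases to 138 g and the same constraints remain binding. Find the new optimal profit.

At the optimum: labor uses 142 of 151 (slack = 9); yeast uses 134 of 134 (binding); oven time uses 152 of 162 (slack = 10); butter uses 176 of 176 (binding).
Slack constraints have shadow price 0 (complementary slackness).
Dual feasibility on the basic columns requires 1·y_yeast + 4·y_butter = 9, 5·y_yeast + 5·y_butter = 30.
→ y_yeast = 5 and y_butter = 1.
Δz = y_yeast·Δb = 5 × (4) = 20, so new z* = 846 + 20 = 866.

866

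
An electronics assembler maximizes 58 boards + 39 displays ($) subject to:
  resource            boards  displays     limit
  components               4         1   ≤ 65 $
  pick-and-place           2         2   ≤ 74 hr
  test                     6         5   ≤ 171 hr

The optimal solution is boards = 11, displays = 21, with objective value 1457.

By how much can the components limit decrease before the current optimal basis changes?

30.8

Binding constraints: components, test. The basis is B = [[4,1],[6,5]] with det 14.
Per unit decrease in components, x* moves by d = (-0.3571, 0.4286).
The basis stays optimal until boards reaches 0; allowable decrease = 30.8 $.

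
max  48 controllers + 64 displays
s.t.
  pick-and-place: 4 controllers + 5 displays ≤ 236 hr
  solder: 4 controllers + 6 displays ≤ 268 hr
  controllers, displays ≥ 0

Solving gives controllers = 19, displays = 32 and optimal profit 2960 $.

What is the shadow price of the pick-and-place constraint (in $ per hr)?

8

At the optimum: pick-and-place uses 236 of 236 (binding); solder uses 268 of 268 (binding).
From A_Bᵀ y = c: 4·y_pick-and-place + 4·y_solder = 48; 5·y_pick-and-place + 6·y_solder = 64.
→ y_pick-and-place = 8 and y_solder = 4.
Shadow price of pick-and-place = 8.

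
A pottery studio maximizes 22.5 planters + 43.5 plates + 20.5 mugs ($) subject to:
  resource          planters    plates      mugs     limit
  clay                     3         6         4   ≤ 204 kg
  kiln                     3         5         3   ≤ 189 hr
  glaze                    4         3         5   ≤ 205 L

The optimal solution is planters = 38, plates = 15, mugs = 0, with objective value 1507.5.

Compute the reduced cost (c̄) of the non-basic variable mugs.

Binding: clay and kiln. Non-binding: glaze (8 unused).
By complementary slackness, y = 0 for the non-binding constraint.
Dual feasibility on the basic columns requires 3·y_clay + 3·y_kiln = 22.5, 6·y_clay + 5·y_kiln = 43.5.
→ y_clay = 6 and y_kiln = 1.5.
Reduced cost of mugs: c₃ − yᵀa₃ = 20.5 − (6·4 + 1.5·3) = 20.5 − 28.5 = -8.

-8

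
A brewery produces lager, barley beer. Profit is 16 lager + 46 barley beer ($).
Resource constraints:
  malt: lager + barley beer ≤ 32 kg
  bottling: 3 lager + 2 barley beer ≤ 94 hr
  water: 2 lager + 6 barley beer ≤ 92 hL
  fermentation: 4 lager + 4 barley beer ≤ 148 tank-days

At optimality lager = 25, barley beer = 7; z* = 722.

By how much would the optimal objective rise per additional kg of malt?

Binding: malt and water. Non-binding: bottling (5 unused), fermentation (20 unused).
By complementary slackness, y = 0 for the non-binding constraints.
Dual feasibility on the basic columns requires 1·y_malt + 2·y_water = 16, 1·y_malt + 6·y_water = 46.
This yields shadow prices y_malt = 1, y_water = 7.5.
Shadow price of malt = 1.

1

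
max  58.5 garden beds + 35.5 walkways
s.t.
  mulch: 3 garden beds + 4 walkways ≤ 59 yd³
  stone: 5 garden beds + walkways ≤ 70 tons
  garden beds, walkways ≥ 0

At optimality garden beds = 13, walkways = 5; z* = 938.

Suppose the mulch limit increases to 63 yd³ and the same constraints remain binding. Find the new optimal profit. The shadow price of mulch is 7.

966

Δb = 4, so new z* = 938 + (7)·(4) = 938 + 28 = 966.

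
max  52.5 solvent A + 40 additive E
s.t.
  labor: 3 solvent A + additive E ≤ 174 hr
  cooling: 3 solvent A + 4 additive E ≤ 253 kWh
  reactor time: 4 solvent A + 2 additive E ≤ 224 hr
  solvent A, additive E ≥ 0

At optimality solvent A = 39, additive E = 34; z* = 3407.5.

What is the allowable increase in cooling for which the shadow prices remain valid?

195

Binding constraints: cooling, reactor time. The basis is B = [[3,4],[4,2]] with det -10.
Per unit increase in cooling, x* moves by d = (-0.2, 0.4).
The basis stays optimal until solvent A reaches 0; allowable increase = 195 kWh.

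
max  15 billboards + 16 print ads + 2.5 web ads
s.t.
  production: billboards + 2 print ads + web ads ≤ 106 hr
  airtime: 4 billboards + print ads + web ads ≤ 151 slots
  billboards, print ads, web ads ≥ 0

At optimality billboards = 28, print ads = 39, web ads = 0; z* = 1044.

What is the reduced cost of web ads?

-6.5

At the optimum: production uses 106 of 106 (binding); airtime uses 151 of 151 (binding).
Dual feasibility on the basic columns requires 1·y_production + 4·y_airtime = 15, 2·y_production + 1·y_airtime = 16.
→ y_production = 7 and y_airtime = 2.
Reduced cost of web ads: c₃ − yᵀa₃ = 2.5 − (7·1 + 2·1) = 2.5 − 9 = -6.5.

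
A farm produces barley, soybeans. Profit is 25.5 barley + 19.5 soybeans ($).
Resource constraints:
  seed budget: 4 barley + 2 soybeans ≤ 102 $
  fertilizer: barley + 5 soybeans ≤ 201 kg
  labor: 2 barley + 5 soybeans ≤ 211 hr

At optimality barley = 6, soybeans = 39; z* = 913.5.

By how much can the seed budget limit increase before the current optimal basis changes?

14.4

Binding constraints: seed budget, fertilizer. The basis is B = [[4,2],[1,5]] with det 18.
Per unit increase in seed budget, x* moves by d = (0.2778, -0.0556).
The basis stays optimal until labor becomes binding; allowable increase = 14.4 $.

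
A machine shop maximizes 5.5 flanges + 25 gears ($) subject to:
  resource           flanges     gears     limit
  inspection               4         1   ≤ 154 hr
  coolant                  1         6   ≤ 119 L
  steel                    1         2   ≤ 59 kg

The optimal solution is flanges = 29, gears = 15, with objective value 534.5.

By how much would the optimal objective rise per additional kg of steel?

Binding: coolant and steel. Non-binding: inspection (23 unused).
Slack constraints have shadow price 0 (complementary slackness).
The binding rows give the dual system: 1·y_coolant + 1·y_steel = 5.5 and 6·y_coolant + 2·y_steel = 25.
This yields shadow prices y_coolant = 3.5, y_steel = 2.
Shadow price of steel = 2.

2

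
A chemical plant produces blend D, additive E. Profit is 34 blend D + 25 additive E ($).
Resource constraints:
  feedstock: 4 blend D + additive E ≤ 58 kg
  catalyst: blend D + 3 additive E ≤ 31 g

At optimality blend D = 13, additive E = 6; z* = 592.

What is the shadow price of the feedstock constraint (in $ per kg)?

Both feedstock and catalyst are binding at x*.
From A_Bᵀ y = c: 4·y_feedstock + 1·y_catalyst = 34; 1·y_feedstock + 3·y_catalyst = 25.
→ y_feedstock = 7 and y_catalyst = 6.
Shadow price of feedstock = 7.

7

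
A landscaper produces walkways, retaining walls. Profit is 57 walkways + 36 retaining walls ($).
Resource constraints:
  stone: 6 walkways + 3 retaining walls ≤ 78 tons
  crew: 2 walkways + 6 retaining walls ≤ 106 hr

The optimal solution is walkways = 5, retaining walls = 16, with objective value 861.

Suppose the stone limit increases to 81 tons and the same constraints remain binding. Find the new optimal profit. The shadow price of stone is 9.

888

Δb = 3, so new z* = 861 + (9)·(3) = 861 + 27 = 888.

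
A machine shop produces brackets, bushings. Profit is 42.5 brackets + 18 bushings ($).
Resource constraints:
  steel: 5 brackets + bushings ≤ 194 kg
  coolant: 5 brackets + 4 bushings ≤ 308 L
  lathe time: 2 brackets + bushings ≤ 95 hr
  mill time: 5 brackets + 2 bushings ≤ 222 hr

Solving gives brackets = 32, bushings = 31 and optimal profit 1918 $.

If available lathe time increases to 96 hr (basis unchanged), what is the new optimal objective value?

Binding: lathe time and mill time. Non-binding: steel (3 unused), coolant (24 unused).
Slack constraints have shadow price 0 (complementary slackness).
Dual feasibility on the basic columns requires 2·y_lathe time + 5·y_mill time = 42.5, 1·y_lathe time + 2·y_mill time = 18.
→ y_lathe time = 5 and y_mill time = 6.5.
Δz = y_lathe time·Δb = 5 × (1) = 5, so new z* = 1918 + 5 = 1923.

1923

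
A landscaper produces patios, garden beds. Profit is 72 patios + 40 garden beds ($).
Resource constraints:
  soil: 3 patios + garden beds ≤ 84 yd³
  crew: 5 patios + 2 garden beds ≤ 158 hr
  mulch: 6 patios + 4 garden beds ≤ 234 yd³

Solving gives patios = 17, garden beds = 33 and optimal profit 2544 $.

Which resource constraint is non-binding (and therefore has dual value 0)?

soil: 84/84 (binding)
crew: 151/158 (slack 7)
mulch: 234/234 (binding)
By complementary slackness, a constraint with positive slack has shadow price 0 → crew.

crew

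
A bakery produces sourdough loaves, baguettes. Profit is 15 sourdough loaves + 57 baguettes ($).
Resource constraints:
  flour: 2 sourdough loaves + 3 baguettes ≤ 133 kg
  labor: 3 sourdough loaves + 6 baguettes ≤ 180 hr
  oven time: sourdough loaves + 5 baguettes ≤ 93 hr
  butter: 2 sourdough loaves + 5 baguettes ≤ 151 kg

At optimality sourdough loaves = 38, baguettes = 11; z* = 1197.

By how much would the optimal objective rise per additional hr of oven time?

9

Check each constraint at x*: flour 109/133 (slack 24); labor 180/180 (tight); oven time 93/93 (tight); butter 131/151 (slack 20).
Since flour, butter are not tight, their duals are 0.
From A_Bᵀ y = c: 3·y_labor + 1·y_oven time = 15; 6·y_labor + 5·y_oven time = 57.
This yields shadow prices y_labor = 2, y_oven time = 9.
Shadow price of oven time = 9.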